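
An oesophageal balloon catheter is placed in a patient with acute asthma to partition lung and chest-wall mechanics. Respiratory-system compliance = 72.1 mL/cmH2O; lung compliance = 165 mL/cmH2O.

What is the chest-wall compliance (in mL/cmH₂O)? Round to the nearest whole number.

1/Ccw = 1/Crs − 1/CL.
1/Ccw = 1/72.1 − 1/165 = 0.007809.
Ccw = 128.06 mL/cmH2O.

128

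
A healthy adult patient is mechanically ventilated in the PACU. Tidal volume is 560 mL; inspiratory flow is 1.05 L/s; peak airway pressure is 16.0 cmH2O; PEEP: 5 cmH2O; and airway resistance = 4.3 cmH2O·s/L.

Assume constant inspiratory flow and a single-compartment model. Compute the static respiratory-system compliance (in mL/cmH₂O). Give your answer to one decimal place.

86.4

Equation of motion (constant flow): PIP = Vt/C + R·V̇ + PEEP.
Vt/C = PIP − R·V̇ − PEEP = 16.0 − 4.3×1.05 − 5 = 16.0 − 4.515 − 5 = 6.485 cmH2O.
C = Vt / 6.485 = 560 / 6.485 = 86.353 mL/cmH2O.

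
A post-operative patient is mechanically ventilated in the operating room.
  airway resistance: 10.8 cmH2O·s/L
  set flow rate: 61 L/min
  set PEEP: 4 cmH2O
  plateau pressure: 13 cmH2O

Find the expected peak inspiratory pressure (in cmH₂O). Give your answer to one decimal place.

Flow: 61 L/min ÷ 60 = 1.0167 L/s.
PIP = Pplat + Raw × flow = 13 + 10.8 × 1.0167 = 13 + 10.98 = 23.98 cmH2O.

24.0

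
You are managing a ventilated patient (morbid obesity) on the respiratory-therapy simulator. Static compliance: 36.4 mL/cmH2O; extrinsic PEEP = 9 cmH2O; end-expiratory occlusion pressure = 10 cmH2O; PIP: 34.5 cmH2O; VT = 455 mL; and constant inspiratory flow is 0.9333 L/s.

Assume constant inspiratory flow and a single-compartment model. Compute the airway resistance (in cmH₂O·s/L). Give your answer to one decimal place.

Total PEEP = 10 cmH2O (set 9 + intrinsic 1); this is the baseline alveolar pressure.
Equation of motion (constant flow): PIP = Vt/C + R·V̇ + PEEP.
R·V̇ = PIP − Vt/C − PEEP = 34.5 − 455/36.4 − 10 = 34.5 − 12.5 − 10 = 12.0 cmH2O.
R = 12.0 / 0.9333 = 12.858 cmH2O·s/L.

12.9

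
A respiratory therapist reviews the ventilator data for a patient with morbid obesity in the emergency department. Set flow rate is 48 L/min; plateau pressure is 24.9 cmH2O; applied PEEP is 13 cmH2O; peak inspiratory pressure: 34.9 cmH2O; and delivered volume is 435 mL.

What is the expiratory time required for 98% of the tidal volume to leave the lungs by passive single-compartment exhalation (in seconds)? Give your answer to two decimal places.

Flow: 48 L/min ÷ 60 = 0.8 L/s.
R = (PIP − Pplat)/V̇ = (34.9 − 24.9) / 0.8 = 10.0/0.8 = 12.5 cmH2O·s/L.
C = Vt/(Pplat − PEEP) = 435.0 / (24.9 − 13) = 435.0/11.9 = 36.555 mL/cmH2O.
τ = R × C = 12.5 × 0.03656 L/cmH2O = 0.457 s.
t = −τ·ln(1 − 0.98) = −0.457·ln(0.02) = 1.788 s.

1.79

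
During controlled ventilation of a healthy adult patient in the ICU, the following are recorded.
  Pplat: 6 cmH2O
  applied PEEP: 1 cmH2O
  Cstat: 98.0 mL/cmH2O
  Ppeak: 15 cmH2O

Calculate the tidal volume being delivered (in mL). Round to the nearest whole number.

Vt = Cstat × (Pplat − PEEP) = 98.0 × (6 − 1) = 98.0 × 5.0 = 490.0 mL.

490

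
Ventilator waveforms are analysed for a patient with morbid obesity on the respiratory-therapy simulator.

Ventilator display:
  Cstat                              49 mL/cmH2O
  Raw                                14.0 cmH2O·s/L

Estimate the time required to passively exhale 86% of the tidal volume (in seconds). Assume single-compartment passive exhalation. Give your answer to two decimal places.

τ = R × C = 14.0 × 49 mL/cmH2O = 14.0 × 0.049 L/cmH2O = 0.686 s.
Exhaled fraction f = 1 − e^(−t/τ) → t = −τ·ln(1 − f) = −0.686·ln(0.14) = 1.349 s.

1.35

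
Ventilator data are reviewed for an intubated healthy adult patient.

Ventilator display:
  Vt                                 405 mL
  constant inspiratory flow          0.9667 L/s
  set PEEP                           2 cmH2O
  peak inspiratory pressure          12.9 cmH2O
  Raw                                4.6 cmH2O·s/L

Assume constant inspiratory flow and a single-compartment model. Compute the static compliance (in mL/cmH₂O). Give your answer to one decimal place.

62.8

Equation of motion (constant flow): PIP = Vt/C + R·V̇ + PEEP.
Vt/C = PIP − R·V̇ − PEEP = 12.9 − 4.6×0.9667 − 2 = 12.9 − 4.447 − 2 = 6.453 cmH2O.
C = Vt / 6.453 = 405 / 6.453 = 62.762 mL/cmH2O.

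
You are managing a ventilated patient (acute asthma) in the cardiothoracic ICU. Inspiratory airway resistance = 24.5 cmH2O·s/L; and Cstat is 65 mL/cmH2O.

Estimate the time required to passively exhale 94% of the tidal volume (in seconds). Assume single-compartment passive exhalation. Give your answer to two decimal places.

τ = R × C = 24.5 × 65 mL/cmH2O = 24.5 × 0.065 L/cmH2O = 1.593 s.
Exhaled fraction f = 1 − e^(−t/τ) → t = −τ·ln(1 − f) = −1.593·ln(0.06) = 4.482 s.

4.48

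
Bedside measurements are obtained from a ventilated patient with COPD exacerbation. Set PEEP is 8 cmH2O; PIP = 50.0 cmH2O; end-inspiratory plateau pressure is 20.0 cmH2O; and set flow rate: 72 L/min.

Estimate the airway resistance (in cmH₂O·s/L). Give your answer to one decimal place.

25.0

Flow: 72 L/min ÷ 60 = 1.2 L/s.
Raw = (PIP − Pplat) / flow = (50.0 − 20.0) / 1.2 = 30.0 / 1.2 = 25.0 cmH2O·s/L.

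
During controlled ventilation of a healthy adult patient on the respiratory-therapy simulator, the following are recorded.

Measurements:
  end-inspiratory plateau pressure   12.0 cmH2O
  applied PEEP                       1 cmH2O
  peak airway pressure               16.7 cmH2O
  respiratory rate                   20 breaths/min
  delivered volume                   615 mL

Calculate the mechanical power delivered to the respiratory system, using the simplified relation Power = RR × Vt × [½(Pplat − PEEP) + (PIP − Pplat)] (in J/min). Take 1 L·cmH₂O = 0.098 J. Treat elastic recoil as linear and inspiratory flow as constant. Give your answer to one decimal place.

Per-breath work = Vt × [½(Pplat−PEEP) + (PIP−Pplat)] = 0.615 × [0.5×11.0 + 4.7] = 0.615 × 10.2 = 6.273 L·cmH2O.
Power = 20 × 6.273 = 125.46 L·cmH2O/min.
× 0.098 J/(L·cmH2O) → 12.295 J/min.

12.3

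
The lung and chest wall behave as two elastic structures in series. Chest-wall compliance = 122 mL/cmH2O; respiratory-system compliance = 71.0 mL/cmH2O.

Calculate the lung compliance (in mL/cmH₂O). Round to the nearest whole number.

1/CL = 1/Crs − 1/Ccw.
1/CL = 1/71.0 − 1/122 = 0.005888.
CL = 169.84 mL/cmH2O.

170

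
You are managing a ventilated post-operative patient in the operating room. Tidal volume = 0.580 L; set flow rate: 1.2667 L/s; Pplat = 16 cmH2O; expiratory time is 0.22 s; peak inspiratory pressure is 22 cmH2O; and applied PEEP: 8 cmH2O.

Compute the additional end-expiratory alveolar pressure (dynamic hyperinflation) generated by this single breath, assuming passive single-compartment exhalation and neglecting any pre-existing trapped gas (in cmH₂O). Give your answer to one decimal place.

4.2

R = (PIP − Pplat)/V̇ = (22 − 16) / 1.2667 = 6.0/1.2667 = 4.737 cmH2O·s/L.
C = Vt/(Pplat − PEEP) = 580.0 / (16 − 8) = 580.0/8.0 = 72.5 mL/cmH2O.
τ = R × C = 4.737 × 0.0725 L/cmH2O = 0.3434 s.
Fraction remaining = e^(−Te/τ) = e^(−0.22/0.3434) = 0.5269; trapped volume = 580.0 × 0.5269 = 305.6 mL.
Additional alveolar pressure from trapping ≈ V_trapped / C = 305.6 / 72.5 = 4.215 cmH2O.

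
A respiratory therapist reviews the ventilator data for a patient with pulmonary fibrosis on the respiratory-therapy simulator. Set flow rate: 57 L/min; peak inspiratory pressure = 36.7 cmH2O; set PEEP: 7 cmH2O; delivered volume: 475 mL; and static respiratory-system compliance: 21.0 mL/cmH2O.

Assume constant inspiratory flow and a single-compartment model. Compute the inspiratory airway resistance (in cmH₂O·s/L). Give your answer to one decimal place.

7.5

Flow: 57 L/min ÷ 60 = 0.95 L/s.
Equation of motion (constant flow): PIP = Vt/C + R·V̇ + PEEP.
R·V̇ = PIP − Vt/C − PEEP = 36.7 − 475/21.0 − 7 = 36.7 − 22.619 − 7 = 7.081 cmH2O.
R = 7.081 / 0.95 = 7.454 cmH2O·s/L.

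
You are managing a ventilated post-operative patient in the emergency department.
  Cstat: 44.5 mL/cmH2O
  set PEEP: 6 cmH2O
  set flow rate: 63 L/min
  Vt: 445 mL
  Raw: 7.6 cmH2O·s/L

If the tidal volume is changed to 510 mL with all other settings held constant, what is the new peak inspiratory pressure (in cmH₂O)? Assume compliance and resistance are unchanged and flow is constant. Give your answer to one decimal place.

25.4

Flow: 63 L/min ÷ 60 = 1.05 L/s.
PIP = Vt/C + R·V̇ + PEEP (constant-flow equation of motion).
Only the elastic term changes: ΔPIP = ΔVt / C = (510 − 445) / 44.5 = 1.461 cmH2O.
Original PIP = 445/44.5 + 7.6×1.05 + 6 = 23.98 cmH2O; new PIP = 23.98 + (1.461) = 25.441 cmH2O.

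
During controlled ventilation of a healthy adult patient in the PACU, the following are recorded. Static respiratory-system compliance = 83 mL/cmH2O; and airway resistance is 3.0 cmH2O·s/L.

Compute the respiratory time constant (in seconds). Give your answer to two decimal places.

τ = R × C = 3.0 × 83 mL/cmH2O = 3.0 × 0.083 L/cmH2O = 0.249 s.

0.25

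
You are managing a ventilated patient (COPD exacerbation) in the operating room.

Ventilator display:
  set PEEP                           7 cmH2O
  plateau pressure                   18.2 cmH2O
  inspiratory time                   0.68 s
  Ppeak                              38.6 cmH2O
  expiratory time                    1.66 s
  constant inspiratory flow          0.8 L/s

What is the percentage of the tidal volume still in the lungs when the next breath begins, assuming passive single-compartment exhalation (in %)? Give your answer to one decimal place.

26.2

Vt = flow × Ti = 0.8 L/s × 0.68 s × 1000 mL/L = 544.0 mL.
R = (PIP − Pplat)/V̇ = (38.6 − 18.2) / 0.8 = 20.4/0.8 = 25.5 cmH2O·s/L.
C = Vt/(Pplat − PEEP) = 544.0 / (18.2 − 7) = 544.0/11.2 = 48.571 mL/cmH2O.
τ = R × C = 25.5 × 0.04857 L/cmH2O = 1.239 s.
Fraction remaining at end-expiration = e^(−Te/τ) = e^(−1.66/1.239) = 0.2619 → 26.19%.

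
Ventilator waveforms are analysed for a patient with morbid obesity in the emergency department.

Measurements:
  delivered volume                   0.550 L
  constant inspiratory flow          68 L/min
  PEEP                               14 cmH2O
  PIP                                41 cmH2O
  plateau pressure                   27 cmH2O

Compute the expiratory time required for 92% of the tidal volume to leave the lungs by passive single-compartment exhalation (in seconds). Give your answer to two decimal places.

1.32

Flow: 68 L/min ÷ 60 = 1.1333 L/s.
R = (PIP − Pplat)/V̇ = (41 − 27) / 1.1333 = 14.0/1.1333 = 12.353 cmH2O·s/L.
C = Vt/(Pplat − PEEP) = 550.0 / (27 − 14) = 550.0/13.0 = 42.308 mL/cmH2O.
τ = R × C = 12.353 × 0.04231 L/cmH2O = 0.5227 s.
t = −τ·ln(1 − 0.92) = −0.5227·ln(0.08) = 1.32 s.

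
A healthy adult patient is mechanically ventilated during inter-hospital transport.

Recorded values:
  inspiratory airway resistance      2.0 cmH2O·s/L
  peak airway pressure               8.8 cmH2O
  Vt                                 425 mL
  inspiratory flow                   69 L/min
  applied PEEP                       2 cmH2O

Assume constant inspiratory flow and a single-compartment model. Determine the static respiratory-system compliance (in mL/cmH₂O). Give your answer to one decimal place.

94.4

Flow: 69 L/min ÷ 60 = 1.15 L/s.
Equation of motion (constant flow): PIP = Vt/C + R·V̇ + PEEP.
Vt/C = PIP − R·V̇ − PEEP = 8.8 − 2.0×1.15 − 2 = 8.8 − 2.3 − 2 = 4.5 cmH2O.
C = Vt / 4.5 = 425 / 4.5 = 94.444 mL/cmH2O.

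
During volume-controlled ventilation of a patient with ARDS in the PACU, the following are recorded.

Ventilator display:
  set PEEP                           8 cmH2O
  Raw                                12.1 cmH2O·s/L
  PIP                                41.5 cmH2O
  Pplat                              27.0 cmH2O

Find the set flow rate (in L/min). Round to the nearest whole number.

72

flow = (PIP − Pplat) / Raw = (41.5 − 27.0) / 12.1 = 1.198 L/s × 60 = 71.88 L/min.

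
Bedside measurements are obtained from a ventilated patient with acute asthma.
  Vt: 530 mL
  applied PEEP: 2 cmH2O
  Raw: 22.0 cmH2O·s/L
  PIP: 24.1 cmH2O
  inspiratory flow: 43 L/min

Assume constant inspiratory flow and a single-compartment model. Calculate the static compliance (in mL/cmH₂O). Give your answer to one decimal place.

83.7

Flow: 43 L/min ÷ 60 = 0.7167 L/s.
Equation of motion (constant flow): PIP = Vt/C + R·V̇ + PEEP.
Vt/C = PIP − R·V̇ − PEEP = 24.1 − 22.0×0.7167 − 2 = 24.1 − 15.767 − 2 = 6.333 cmH2O.
C = Vt / 6.333 = 530 / 6.333 = 83.689 mL/cmH2O.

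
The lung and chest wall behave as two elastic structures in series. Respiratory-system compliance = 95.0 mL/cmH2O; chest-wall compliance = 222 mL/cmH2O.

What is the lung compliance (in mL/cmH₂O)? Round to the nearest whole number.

1/CL = 1/Crs − 1/Ccw.
1/CL = 1/95.0 − 1/222 = 0.006022.
CL = 166.06 mL/cmH2O.

166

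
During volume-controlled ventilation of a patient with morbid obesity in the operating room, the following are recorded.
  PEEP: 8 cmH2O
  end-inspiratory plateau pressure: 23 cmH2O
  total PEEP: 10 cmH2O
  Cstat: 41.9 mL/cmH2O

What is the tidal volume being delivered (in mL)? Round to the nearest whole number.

545

End-expiratory occlusion gives total PEEP = 10 cmH2O (intrinsic PEEP = 10 − 8 = 2). Use total PEEP for the elastic gradient.
Vt = Cstat × (Pplat − PEEPtotal) = 41.9 × (23 − 10) = 41.9 × 13.0 = 544.7 mL.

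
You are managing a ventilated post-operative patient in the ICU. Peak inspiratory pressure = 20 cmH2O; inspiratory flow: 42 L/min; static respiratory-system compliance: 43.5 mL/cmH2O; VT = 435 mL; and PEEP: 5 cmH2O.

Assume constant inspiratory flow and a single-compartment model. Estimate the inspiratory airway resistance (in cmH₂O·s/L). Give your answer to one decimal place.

Flow: 42 L/min ÷ 60 = 0.7 L/s.
Equation of motion (constant flow): PIP = Vt/C + R·V̇ + PEEP.
R·V̇ = PIP − Vt/C − PEEP = 20 − 435/43.5 − 5 = 20 − 10.0 − 5 = 5.0 cmH2O.
R = 5.0 / 0.7 = 7.143 cmH2O·s/L.

7.1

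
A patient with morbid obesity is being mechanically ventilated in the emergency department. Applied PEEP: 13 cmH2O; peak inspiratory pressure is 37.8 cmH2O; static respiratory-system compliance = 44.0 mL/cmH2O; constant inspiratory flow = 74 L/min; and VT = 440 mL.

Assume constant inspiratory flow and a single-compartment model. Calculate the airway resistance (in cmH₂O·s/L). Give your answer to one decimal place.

12.0

Flow: 74 L/min ÷ 60 = 1.2333 L/s.
Equation of motion (constant flow): PIP = Vt/C + R·V̇ + PEEP.
R·V̇ = PIP − Vt/C − PEEP = 37.8 − 440/44.0 − 13 = 37.8 − 10.0 − 13 = 14.8 cmH2O.
R = 14.8 / 1.2333 = 12.0 cmH2O·s/L.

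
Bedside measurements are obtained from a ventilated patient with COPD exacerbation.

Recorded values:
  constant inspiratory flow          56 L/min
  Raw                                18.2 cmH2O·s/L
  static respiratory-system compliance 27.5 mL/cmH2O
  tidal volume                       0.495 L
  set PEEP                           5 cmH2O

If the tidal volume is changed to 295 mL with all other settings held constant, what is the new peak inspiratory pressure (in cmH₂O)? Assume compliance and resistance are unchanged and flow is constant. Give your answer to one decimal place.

Flow: 56 L/min ÷ 60 = 0.9333 L/s.
PIP = Vt/C + R·V̇ + PEEP (constant-flow equation of motion).
Only the elastic term changes: ΔPIP = ΔVt / C = (295 − 495) / 27.5 = -7.273 cmH2O.
Original PIP = 495/27.5 + 18.2×0.9333 + 5 = 39.986 cmH2O; new PIP = 39.986 + (-7.273) = 32.713 cmH2O.

32.7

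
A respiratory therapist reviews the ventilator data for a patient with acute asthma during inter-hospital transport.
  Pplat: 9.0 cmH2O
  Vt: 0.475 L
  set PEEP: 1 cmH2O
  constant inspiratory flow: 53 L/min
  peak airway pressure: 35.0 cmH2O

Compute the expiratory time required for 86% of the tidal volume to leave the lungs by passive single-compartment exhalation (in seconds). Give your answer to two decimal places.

Flow: 53 L/min ÷ 60 = 0.8833 L/s.
R = (PIP − Pplat)/V̇ = (35.0 − 9.0) / 0.8833 = 26.0/0.8833 = 29.435 cmH2O·s/L.
C = Vt/(Pplat − PEEP) = 475.0 / (9.0 − 1) = 475.0/8.0 = 59.375 mL/cmH2O.
τ = R × C = 29.435 × 0.05938 L/cmH2O = 1.748 s.
t = −τ·ln(1 − 0.86) = −1.748·ln(0.14) = 3.437 s.

3.44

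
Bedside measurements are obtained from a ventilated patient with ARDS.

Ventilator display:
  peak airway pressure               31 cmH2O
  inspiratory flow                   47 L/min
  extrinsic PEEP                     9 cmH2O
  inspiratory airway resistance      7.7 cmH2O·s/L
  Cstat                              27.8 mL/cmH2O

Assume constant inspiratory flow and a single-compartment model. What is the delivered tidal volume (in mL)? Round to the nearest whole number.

Flow: 47 L/min ÷ 60 = 0.7833 L/s.
Equation of motion (constant flow): PIP = Vt/C + R·V̇ + PEEP.
Vt/C = PIP − R·V̇ − PEEP = 31 − 6.031 − 9 = 15.969 cmH2O.
Vt = C × 15.969 = 27.8 × 15.969 = 443.94 mL.

444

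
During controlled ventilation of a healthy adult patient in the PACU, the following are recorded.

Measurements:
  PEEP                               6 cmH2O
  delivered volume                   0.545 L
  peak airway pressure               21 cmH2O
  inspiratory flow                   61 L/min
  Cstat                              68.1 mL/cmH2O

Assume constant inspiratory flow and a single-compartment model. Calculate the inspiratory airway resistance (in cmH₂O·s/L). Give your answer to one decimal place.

6.9

Flow: 61 L/min ÷ 60 = 1.0167 L/s.
Equation of motion (constant flow): PIP = Vt/C + R·V̇ + PEEP.
R·V̇ = PIP − Vt/C − PEEP = 21 − 545/68.1 − 6 = 21 − 8.003 − 6 = 6.997 cmH2O.
R = 6.997 / 1.0167 = 6.882 cmH2O·s/L.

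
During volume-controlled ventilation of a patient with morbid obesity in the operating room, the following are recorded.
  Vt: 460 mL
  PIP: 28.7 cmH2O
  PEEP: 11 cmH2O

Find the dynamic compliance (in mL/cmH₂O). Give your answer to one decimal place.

26.0

Dynamic compliance = Vt / (PIP − PEEP) = 460 / (28.7 − 11) = 460 / 17.7 = 25.989 mL/cmH2O.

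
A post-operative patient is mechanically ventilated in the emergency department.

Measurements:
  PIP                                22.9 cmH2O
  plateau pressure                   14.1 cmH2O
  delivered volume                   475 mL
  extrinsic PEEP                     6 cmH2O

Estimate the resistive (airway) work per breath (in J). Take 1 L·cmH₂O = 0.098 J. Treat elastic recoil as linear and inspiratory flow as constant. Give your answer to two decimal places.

0.41

With constant inspiratory flow the resistive pressure is constant at PIP − Pplat = 22.9 − 14.1 = 8.8 cmH2O, so resistive work = 8.8 × 0.475 = 4.18 L·cmH2O.
× 0.098 J/(L·cmH2O) → 0.4096 J.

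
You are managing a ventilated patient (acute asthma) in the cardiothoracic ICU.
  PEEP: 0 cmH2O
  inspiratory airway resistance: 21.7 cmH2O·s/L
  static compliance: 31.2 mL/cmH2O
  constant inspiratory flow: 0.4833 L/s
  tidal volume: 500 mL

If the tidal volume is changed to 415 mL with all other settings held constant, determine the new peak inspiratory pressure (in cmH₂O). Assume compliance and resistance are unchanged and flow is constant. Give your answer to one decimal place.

23.8

PIP = Vt/C + R·V̇ + PEEP (constant-flow equation of motion).
Only the elastic term changes: ΔPIP = ΔVt / C = (415 − 500) / 31.2 = -2.724 cmH2O.
Original PIP = 500/31.2 + 21.7×0.4833 + 0 = 26.513 cmH2O; new PIP = 26.513 + (-2.724) = 23.789 cmH2O.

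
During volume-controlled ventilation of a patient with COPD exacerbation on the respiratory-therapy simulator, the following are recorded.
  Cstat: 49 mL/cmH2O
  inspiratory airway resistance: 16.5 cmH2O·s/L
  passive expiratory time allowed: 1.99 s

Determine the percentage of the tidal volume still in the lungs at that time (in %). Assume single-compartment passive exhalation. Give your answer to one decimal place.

8.5

τ = R × C = 16.5 × 49 mL/cmH2O = 16.5 × 0.049 L/cmH2O = 0.8085 s.
Passive exhalation: V(t)/V₀ = e^(−t/τ) = e^(−1.99/0.8085) = 0.08532.
Fraction remaining = 0.08532 → 8.532%.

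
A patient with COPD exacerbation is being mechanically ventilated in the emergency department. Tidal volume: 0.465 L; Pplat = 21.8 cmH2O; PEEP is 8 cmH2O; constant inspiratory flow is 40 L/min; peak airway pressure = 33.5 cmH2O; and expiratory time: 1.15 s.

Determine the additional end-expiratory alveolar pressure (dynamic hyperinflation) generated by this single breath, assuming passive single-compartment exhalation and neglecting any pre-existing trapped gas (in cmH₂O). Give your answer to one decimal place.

Flow: 40 L/min ÷ 60 = 0.6667 L/s.
R = (PIP − Pplat)/V̇ = (33.5 − 21.8) / 0.6667 = 11.7/0.6667 = 17.549 cmH2O·s/L.
C = Vt/(Pplat − PEEP) = 465.0 / (21.8 − 8) = 465.0/13.8 = 33.696 mL/cmH2O.
τ = R × C = 17.549 × 0.0337 L/cmH2O = 0.5914 s.
Fraction remaining = e^(−Te/τ) = e^(−1.15/0.5914) = 0.1431; trapped volume = 465.0 × 0.1431 = 66.542 mL.
Additional alveolar pressure from trapping ≈ V_trapped / C = 66.542 / 33.696 = 1.975 cmH2O.

2.0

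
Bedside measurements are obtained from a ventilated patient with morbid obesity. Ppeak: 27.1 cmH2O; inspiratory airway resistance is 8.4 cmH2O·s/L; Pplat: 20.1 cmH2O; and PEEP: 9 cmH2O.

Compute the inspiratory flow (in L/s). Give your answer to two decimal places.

0.83

flow = (PIP − Pplat) / Raw = 7.0 / 8.4 = 0.8333 L/s.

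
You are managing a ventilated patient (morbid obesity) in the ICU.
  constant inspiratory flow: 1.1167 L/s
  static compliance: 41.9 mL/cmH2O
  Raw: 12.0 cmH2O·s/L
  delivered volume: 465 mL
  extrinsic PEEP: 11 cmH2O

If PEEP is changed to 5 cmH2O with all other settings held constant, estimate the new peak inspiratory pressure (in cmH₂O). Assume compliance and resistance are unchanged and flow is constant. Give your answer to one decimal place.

PIP = Vt/C + R·V̇ + PEEP (constant-flow equation of motion).
Only the baseline term changes: ΔPIP = ΔPEEP = 5 − 11 = -6.0 cmH2O.
Original PIP = 465/41.9 + 12.0×1.1167 + 11 = 35.498 cmH2O; new PIP = 35.498 + (-6.0) = 29.498 cmH2O.

29.5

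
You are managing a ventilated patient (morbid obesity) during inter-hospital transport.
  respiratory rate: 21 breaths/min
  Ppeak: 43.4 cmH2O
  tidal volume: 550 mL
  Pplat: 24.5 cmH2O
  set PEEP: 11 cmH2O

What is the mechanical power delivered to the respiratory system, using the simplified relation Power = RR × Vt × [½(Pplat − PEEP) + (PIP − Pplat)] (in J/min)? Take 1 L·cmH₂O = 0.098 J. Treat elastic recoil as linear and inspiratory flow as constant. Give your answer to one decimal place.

29.0

Per-breath work = Vt × [½(Pplat−PEEP) + (PIP−Pplat)] = 0.550 × [0.5×13.5 + 18.9] = 0.550 × 25.65 = 14.108 L·cmH2O.
Power = 21 × 14.108 = 296.27 L·cmH2O/min.
× 0.098 J/(L·cmH2O) → 29.034 J/min.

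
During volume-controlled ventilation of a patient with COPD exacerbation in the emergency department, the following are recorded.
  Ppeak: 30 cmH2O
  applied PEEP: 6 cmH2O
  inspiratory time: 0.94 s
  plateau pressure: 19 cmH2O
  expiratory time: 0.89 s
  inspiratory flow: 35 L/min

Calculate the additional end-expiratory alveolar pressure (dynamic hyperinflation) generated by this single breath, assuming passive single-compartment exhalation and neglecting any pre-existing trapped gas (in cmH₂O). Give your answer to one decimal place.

Flow: 35 L/min ÷ 60 = 0.5833 L/s.
Vt = flow × Ti = 0.5833 L/s × 0.94 s × 1000 mL/L = 548.3 mL.
R = (PIP − Pplat)/V̇ = (30 − 19) / 0.5833 = 11.0/0.5833 = 18.858 cmH2O·s/L.
C = Vt/(Pplat − PEEP) = 548.3 / (19 − 6) = 548.3/13.0 = 42.177 mL/cmH2O.
τ = R × C = 18.858 × 0.04218 L/cmH2O = 0.7954 s.
Fraction remaining = e^(−Te/τ) = e^(−0.89/0.7954) = 0.3266; trapped volume = 548.3 × 0.3266 = 179.07 mL.
Additional alveolar pressure from trapping ≈ V_trapped / C = 179.07 / 42.177 = 4.246 cmH2O.

4.2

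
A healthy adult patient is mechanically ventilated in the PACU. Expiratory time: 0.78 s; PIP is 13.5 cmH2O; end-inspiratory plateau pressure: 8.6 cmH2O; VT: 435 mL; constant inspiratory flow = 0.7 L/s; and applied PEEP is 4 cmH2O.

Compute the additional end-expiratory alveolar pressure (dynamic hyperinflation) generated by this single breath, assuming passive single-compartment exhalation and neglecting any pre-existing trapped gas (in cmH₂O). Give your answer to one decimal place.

1.4

R = (PIP − Pplat)/V̇ = (13.5 − 8.6) / 0.7 = 4.9/0.7 = 7.0 cmH2O·s/L.
C = Vt/(Pplat − PEEP) = 435.0 / (8.6 − 4) = 435.0/4.6 = 94.565 mL/cmH2O.
τ = R × C = 7.0 × 0.09457 L/cmH2O = 0.662 s.
Fraction remaining = e^(−Te/τ) = e^(−0.78/0.662) = 0.3078; trapped volume = 435.0 × 0.3078 = 133.89 mL.
Additional alveolar pressure from trapping ≈ V_trapped / C = 133.89 / 94.565 = 1.416 cmH2O.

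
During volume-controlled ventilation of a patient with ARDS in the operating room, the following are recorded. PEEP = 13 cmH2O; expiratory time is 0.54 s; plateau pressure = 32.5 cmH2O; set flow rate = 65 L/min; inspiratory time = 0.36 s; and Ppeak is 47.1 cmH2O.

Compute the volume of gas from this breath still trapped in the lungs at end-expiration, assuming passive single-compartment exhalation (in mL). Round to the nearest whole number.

Flow: 65 L/min ÷ 60 = 1.0833 L/s.
Vt = flow × Ti = 1.0833 L/s × 0.36 s × 1000 mL/L = 389.99 mL.
R = (PIP − Pplat)/V̇ = (47.1 − 32.5) / 1.0833 = 14.6/1.0833 = 13.477 cmH2O·s/L.
C = Vt/(Pplat − PEEP) = 389.99 / (32.5 − 13) = 389.99/19.5 = 19.999 mL/cmH2O.
τ = R × C = 13.477 × 0.02 L/cmH2O = 0.2695 s.
Fraction remaining = e^(−Te/τ) = e^(−0.54/0.2695) = 0.1348.
Trapped volume = 389.99 × 0.1348 = 52.571 mL.

53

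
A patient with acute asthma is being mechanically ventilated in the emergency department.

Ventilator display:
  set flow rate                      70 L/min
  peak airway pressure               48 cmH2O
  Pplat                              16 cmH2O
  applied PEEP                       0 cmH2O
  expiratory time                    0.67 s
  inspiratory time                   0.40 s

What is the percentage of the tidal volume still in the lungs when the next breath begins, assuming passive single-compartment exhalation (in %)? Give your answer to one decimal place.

43.3

Flow: 70 L/min ÷ 60 = 1.1667 L/s.
Vt = flow × Ti = 1.1667 L/s × 0.40 s × 1000 mL/L = 466.68 mL.
R = (PIP − Pplat)/V̇ = (48 − 16) / 1.1667 = 32.0/1.1667 = 27.428 cmH2O·s/L.
C = Vt/(Pplat − PEEP) = 466.68 / (16 − 0) = 466.68/16.0 = 29.168 mL/cmH2O.
τ = R × C = 27.428 × 0.02917 L/cmH2O = 0.8001 s.
Fraction remaining at end-expiration = e^(−Te/τ) = e^(−0.67/0.8001) = 0.4328 → 43.28%.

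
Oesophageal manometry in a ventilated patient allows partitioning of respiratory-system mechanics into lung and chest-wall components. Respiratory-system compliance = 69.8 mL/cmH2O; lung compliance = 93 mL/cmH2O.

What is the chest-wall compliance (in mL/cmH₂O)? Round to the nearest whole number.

280

1/Ccw = 1/Crs − 1/CL.
1/Ccw = 1/69.8 − 1/93 = 0.003574.
Ccw = 279.8 mL/cmH2O.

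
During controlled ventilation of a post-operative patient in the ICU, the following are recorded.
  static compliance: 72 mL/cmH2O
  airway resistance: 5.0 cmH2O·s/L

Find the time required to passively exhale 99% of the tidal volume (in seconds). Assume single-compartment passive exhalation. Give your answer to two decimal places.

1.66

τ = R × C = 5.0 × 72 mL/cmH2O = 5.0 × 0.072 L/cmH2O = 0.36 s.
Exhaled fraction f = 1 − e^(−t/τ) → t = −τ·ln(1 − f) = −0.36·ln(0.01) = 1.658 s.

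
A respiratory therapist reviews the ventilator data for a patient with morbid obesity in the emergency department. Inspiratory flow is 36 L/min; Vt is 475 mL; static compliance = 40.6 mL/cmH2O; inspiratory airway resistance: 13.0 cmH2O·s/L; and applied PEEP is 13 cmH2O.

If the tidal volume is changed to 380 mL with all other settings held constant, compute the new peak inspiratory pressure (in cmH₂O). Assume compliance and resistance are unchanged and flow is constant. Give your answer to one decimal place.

30.2

Flow: 36 L/min ÷ 60 = 0.6 L/s.
PIP = Vt/C + R·V̇ + PEEP (constant-flow equation of motion).
Only the elastic term changes: ΔPIP = ΔVt / C = (380 − 475) / 40.6 = -2.34 cmH2O.
Original PIP = 475/40.6 + 13.0×0.6 + 13 = 32.5 cmH2O; new PIP = 32.5 + (-2.34) = 30.16 cmH2O.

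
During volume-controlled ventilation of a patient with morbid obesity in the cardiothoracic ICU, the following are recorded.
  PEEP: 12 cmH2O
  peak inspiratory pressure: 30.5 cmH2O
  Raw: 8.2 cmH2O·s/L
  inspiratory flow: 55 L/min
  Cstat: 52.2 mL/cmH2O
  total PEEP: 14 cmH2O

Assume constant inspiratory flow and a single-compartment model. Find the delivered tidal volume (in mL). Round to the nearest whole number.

469

Flow: 55 L/min ÷ 60 = 0.9167 L/s.
Total PEEP = 14 cmH2O (set 12 + intrinsic 2); this is the baseline alveolar pressure.
Equation of motion (constant flow): PIP = Vt/C + R·V̇ + PEEP.
Vt/C = PIP − R·V̇ − PEEP = 30.5 − 7.517 − 14 = 8.983 cmH2O.
Vt = C × 8.983 = 52.2 × 8.983 = 468.91 mL.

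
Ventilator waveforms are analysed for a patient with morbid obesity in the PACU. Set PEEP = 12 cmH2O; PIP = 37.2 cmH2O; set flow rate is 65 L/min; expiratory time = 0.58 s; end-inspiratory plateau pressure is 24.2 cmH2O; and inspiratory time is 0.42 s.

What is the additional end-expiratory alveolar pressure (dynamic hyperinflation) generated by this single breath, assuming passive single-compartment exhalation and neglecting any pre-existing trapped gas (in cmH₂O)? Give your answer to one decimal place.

3.3

Flow: 65 L/min ÷ 60 = 1.0833 L/s.
Vt = flow × Ti = 1.0833 L/s × 0.42 s × 1000 mL/L = 454.99 mL.
R = (PIP − Pplat)/V̇ = (37.2 − 24.2) / 1.0833 = 13.0/1.0833 = 12.0 cmH2O·s/L.
C = Vt/(Pplat − PEEP) = 454.99 / (24.2 − 12) = 454.99/12.2 = 37.294 mL/cmH2O.
τ = R × C = 12.0 × 0.03729 L/cmH2O = 0.4475 s.
Fraction remaining = e^(−Te/τ) = e^(−0.58/0.4475) = 0.2736; trapped volume = 454.99 × 0.2736 = 124.49 mL.
Additional alveolar pressure from trapping ≈ V_trapped / C = 124.49 / 37.294 = 3.338 cmH2O.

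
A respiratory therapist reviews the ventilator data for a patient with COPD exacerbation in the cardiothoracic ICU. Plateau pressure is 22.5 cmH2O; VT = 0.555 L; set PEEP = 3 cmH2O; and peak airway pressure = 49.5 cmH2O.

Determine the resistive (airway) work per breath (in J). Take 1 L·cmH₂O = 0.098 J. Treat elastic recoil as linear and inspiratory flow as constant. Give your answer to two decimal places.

1.47

With constant inspiratory flow the resistive pressure is constant at PIP − Pplat = 49.5 − 22.5 = 27.0 cmH2O, so resistive work = 27.0 × 0.555 = 14.985 L·cmH2O.
× 0.098 J/(L·cmH2O) → 1.469 J.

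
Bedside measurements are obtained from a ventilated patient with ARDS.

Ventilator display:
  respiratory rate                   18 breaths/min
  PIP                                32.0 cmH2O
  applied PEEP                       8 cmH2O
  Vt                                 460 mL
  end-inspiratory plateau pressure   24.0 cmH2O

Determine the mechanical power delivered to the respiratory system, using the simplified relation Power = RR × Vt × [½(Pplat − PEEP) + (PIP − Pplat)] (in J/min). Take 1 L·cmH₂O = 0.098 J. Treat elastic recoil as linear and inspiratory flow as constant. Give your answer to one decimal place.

13.0

Per-breath work = Vt × [½(Pplat−PEEP) + (PIP−Pplat)] = 0.460 × [0.5×16.0 + 8.0] = 0.460 × 16.0 = 7.36 L·cmH2O.
Power = 18 × 7.36 = 132.48 L·cmH2O/min.
× 0.098 J/(L·cmH2O) → 12.983 J/min.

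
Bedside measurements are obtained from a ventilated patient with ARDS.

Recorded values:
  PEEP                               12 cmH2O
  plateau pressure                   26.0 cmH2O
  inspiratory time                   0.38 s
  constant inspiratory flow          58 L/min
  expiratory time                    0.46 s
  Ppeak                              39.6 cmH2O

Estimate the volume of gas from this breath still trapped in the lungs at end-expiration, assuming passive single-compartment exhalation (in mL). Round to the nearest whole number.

Flow: 58 L/min ÷ 60 = 0.9667 L/s.
Vt = flow × Ti = 0.9667 L/s × 0.38 s × 1000 mL/L = 367.35 mL.
R = (PIP − Pplat)/V̇ = (39.6 − 26.0) / 0.9667 = 13.6/0.9667 = 14.068 cmH2O·s/L.
C = Vt/(Pplat − PEEP) = 367.35 / (26.0 − 12) = 367.35/14.0 = 26.239 mL/cmH2O.
τ = R × C = 14.068 × 0.02624 L/cmH2O = 0.3691 s.
Fraction remaining = e^(−Te/τ) = e^(−0.46/0.3691) = 0.2876.
Trapped volume = 367.35 × 0.2876 = 105.65 mL.

106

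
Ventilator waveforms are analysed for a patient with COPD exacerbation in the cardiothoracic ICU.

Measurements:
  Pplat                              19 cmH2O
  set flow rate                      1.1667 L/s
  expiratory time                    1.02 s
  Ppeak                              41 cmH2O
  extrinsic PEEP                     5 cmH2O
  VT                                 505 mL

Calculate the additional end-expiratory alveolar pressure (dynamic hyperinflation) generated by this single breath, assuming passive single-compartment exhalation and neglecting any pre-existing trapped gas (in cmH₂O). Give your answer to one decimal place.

3.1

R = (PIP − Pplat)/V̇ = (41 − 19) / 1.1667 = 22.0/1.1667 = 18.857 cmH2O·s/L.
C = Vt/(Pplat − PEEP) = 505.0 / (19 − 5) = 505.0/14.0 = 36.071 mL/cmH2O.
τ = R × C = 18.857 × 0.03607 L/cmH2O = 0.6802 s.
Fraction remaining = e^(−Te/τ) = e^(−1.02/0.6802) = 0.2232; trapped volume = 505.0 × 0.2232 = 112.72 mL.
Additional alveolar pressure from trapping ≈ V_trapped / C = 112.72 / 36.071 = 3.125 cmH2O.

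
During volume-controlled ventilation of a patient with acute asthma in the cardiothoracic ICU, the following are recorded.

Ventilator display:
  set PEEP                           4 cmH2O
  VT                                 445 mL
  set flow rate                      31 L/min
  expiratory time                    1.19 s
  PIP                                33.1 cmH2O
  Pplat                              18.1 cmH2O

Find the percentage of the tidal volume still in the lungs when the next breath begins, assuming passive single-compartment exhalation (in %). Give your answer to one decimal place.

Flow: 31 L/min ÷ 60 = 0.5167 L/s.
R = (PIP − Pplat)/V̇ = (33.1 − 18.1) / 0.5167 = 15.0/0.5167 = 29.03 cmH2O·s/L.
C = Vt/(Pplat − PEEP) = 445.0 / (18.1 − 4) = 445.0/14.1 = 31.56 mL/cmH2O.
τ = R × C = 29.03 × 0.03156 L/cmH2O = 0.9162 s.
Fraction remaining at end-expiration = e^(−Te/τ) = e^(−1.19/0.9162) = 0.2728 → 27.28%.

27.3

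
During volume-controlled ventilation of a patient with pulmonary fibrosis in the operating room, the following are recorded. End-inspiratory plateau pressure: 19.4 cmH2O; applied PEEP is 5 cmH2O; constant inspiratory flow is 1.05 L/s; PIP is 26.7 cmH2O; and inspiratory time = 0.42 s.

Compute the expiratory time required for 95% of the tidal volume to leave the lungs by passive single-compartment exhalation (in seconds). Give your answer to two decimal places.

0.64

Vt = flow × Ti = 1.05 L/s × 0.42 s × 1000 mL/L = 441.0 mL.
R = (PIP − Pplat)/V̇ = (26.7 − 19.4) / 1.05 = 7.3/1.05 = 6.952 cmH2O·s/L.
C = Vt/(Pplat − PEEP) = 441.0 / (19.4 − 5) = 441.0/14.4 = 30.625 mL/cmH2O.
τ = R × C = 6.952 × 0.03063 L/cmH2O = 0.2129 s.
t = −τ·ln(1 − 0.95) = −0.2129·ln(0.05) = 0.6378 s.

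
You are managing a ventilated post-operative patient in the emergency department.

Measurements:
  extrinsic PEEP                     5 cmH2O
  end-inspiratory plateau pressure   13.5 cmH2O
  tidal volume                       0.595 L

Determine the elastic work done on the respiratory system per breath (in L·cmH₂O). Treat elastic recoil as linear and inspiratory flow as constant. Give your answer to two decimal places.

2.53

Elastic work ≈ ½ × (Pplat − PEEP) × Vt = 0.5 × (13.5 − 5) × 0.595 L = 0.5 × 8.5 × 0.595 = 2.529 L·cmH2O.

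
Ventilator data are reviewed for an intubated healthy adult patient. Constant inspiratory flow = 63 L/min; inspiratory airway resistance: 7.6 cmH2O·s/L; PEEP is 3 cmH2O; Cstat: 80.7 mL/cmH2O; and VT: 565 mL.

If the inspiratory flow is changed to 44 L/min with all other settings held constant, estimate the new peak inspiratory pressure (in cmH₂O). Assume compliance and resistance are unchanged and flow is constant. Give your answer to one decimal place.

Flow: 63 L/min ÷ 60 = 1.05 L/s.
New flow: 44 L/min ÷ 60 = 0.7333 L/s.
PIP = Vt/C + R·V̇ + PEEP (constant-flow equation of motion).
Only the resistive term changes: ΔPIP = R × ΔV̇ = 7.6 × (0.7333 − 1.05) = 7.6 × -0.3167 = -2.407 cmH2O.
Original PIP = 565/80.7 + 7.6×1.05 + 3 = 17.981 cmH2O; new PIP = 17.981 + (-2.407) = 15.574 cmH2O.

15.6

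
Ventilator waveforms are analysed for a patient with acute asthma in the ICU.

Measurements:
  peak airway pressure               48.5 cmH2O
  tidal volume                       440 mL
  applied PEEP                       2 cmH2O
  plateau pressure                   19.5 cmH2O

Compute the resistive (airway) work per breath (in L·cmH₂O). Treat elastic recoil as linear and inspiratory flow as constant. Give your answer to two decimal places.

With constant inspiratory flow the resistive pressure is constant at PIP − Pplat = 48.5 − 19.5 = 29.0 cmH2O, so resistive work = 29.0 × 0.440 = 12.76 L·cmH2O.

12.76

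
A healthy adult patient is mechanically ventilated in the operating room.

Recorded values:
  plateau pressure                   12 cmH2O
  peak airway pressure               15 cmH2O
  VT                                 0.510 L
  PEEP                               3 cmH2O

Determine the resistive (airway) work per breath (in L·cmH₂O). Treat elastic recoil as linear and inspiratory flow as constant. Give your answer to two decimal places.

1.53

With constant inspiratory flow the resistive pressure is constant at PIP − Pplat = 15 − 12 = 3.0 cmH2O, so resistive work = 3.0 × 0.510 = 1.53 L·cmH2O.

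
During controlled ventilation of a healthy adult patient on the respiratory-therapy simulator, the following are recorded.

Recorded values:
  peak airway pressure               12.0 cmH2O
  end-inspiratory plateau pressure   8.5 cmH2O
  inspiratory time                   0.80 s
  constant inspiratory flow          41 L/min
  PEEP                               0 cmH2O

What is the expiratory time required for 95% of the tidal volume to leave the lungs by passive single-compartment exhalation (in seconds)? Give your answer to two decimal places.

Flow: 41 L/min ÷ 60 = 0.6833 L/s.
Vt = flow × Ti = 0.6833 L/s × 0.80 s × 1000 mL/L = 546.64 mL.
R = (PIP − Pplat)/V̇ = (12.0 − 8.5) / 0.6833 = 3.5/0.6833 = 5.122 cmH2O·s/L.
C = Vt/(Pplat − PEEP) = 546.64 / (8.5 − 0) = 546.64/8.5 = 64.311 mL/cmH2O.
τ = R × C = 5.122 × 0.06431 L/cmH2O = 0.3294 s.
t = −τ·ln(1 − 0.95) = −0.3294·ln(0.05) = 0.9868 s.

0.99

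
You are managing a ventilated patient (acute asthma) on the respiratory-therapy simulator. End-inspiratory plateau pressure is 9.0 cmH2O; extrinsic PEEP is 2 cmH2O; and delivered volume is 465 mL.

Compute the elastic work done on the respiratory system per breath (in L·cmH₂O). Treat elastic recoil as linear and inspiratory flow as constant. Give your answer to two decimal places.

Elastic work ≈ ½ × (Pplat − PEEP) × Vt = 0.5 × (9.0 − 2) × 0.465 L = 0.5 × 7.0 × 0.465 = 1.628 L·cmH2O.

1.63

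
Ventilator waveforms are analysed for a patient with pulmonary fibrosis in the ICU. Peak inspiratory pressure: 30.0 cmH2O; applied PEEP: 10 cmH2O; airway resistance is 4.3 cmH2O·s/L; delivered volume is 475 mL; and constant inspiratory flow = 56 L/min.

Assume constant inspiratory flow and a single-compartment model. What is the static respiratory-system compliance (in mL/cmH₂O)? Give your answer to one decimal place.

29.7

Flow: 56 L/min ÷ 60 = 0.9333 L/s.
Equation of motion (constant flow): PIP = Vt/C + R·V̇ + PEEP.
Vt/C = PIP − R·V̇ − PEEP = 30.0 − 4.3×0.9333 − 10 = 30.0 − 4.013 − 10 = 15.987 cmH2O.
C = Vt / 15.987 = 475 / 15.987 = 29.712 mL/cmH2O.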